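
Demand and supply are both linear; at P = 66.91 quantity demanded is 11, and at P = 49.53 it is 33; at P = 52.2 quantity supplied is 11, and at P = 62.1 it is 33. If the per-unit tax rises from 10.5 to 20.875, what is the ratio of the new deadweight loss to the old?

3.953

Demand slope = (49.53 − 66.91)/(33 − 11) = −0.79, so P = 75.6 − 0.79Q.
Supply slope = (62.1 − 52.2)/(33 − 11) = 0.45, so P = 47.25 + 0.45Q.
Competitive equilibrium: 75.6 − 0.79Q = 47.25 + 0.45Q → Q* = 22.8629, P* = 57.5383.
For a per-unit tax t: ΔQ = t/1.24, so DWL = ½·t·(t/1.24) = t²/2.48.
At t = 10.5: DWL = 44.456. At t = 20.875: DWL = 175.712.
Ratio = (20.875/10.5)² = 3.953.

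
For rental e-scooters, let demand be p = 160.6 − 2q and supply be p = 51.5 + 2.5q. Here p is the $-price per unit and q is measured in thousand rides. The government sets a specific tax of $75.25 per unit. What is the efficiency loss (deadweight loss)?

Competitive equilibrium: 160.6 − 2q = 51.5 + 2.5q → q* = 24.2444, p* = 112.1111.
With the tax, the buyer price exceeds the seller price by 75.25: (160.6 − 2q) − (51.5 + 2.5q) = 75.25 → q' = 7.5222.
Δq = 24.2444 − 7.5222 = 16.7222; the wedge equals the tax, 75.25.
The triangle = ½ × 16.7222 × 75.25 = $629.17 thousand.

$629.17 thousand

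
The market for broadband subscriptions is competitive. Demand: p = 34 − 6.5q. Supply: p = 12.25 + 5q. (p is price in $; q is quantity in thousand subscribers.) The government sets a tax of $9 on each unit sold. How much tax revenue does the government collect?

$9.98 thousand

Competitive equilibrium: 34 − 6.5q = 12.25 + 5q → q* = 1.8913, p* = 21.7065.
With the tax, the buyer price exceeds the seller price by 9: (34 − 6.5q) − (12.25 + 5q) = 9 → q' = 1.1087.
Tax revenue = 9 × 1.1087 = $9.98 thousand.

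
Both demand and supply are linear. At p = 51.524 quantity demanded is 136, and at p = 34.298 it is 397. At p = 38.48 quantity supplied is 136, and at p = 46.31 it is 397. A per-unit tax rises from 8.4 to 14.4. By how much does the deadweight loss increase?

712.50

Demand slope = (34.298 − 51.524)/(397 − 136) = −0.066, so p = 60.5 − 0.066q.
Supply slope = (46.31 − 38.48)/(397 − 136) = 0.03, so p = 34.4 + 0.03q.
Competitive equilibrium: 60.5 − 0.066q = 34.4 + 0.03q → q* = 271.875, p* = 42.5563.
For a per-unit tax t: Δq = t/0.096, so DWL = ½·t·(t/0.096) = t²/0.192.
At t = 8.4: DWL = 367.5. At t = 14.4: DWL = 1080.
Increase = 1080 − 367.5 = 712.50.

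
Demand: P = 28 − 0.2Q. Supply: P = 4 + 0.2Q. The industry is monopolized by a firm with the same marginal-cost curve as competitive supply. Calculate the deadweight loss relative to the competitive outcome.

Competitive equilibrium: 28 − 0.2Q = 4 + 0.2Q → Q* = 60, P* = 16.
Marginal revenue: MR = 28 − 0.4Q. Set MR = MC: 28 − 0.4Q = 4 + 0.2Q → Q_m = 40.
Price P_m = 28 − 0.2·40 = 20; MC(Q_m) = 4 + 0.2·40 = 12.
Competitive Q* = 60, so ΔQ = 20; wedge = 20 − 12 = 8.
DWL = ½ × 20 × 8 = 80.

80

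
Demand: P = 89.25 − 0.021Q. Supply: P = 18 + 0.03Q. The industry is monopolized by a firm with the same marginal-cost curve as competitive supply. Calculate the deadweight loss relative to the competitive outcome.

Competitive equilibrium: 89.25 − 0.021Q = 18 + 0.03Q → Q* = 1397.05882, P* = 59.91176.
Marginal revenue: MR = 89.25 − 0.042Q. Set MR = MC: 89.25 − 0.042Q = 18 + 0.03Q → Q_m = 989.58333.
Price P_m = 89.25 − 0.021·989.58333 = 68.46875; MC(Q_m) = 18 + 0.03·989.58333 = 47.6875.
Competitive Q* = 1397.05882, so ΔQ = 407.47549; wedge = 68.46875 − 47.6875 = 20.78125.
Deadweight loss = ½ × 407.47549 × 20.78125 = 4233.93.

4233.93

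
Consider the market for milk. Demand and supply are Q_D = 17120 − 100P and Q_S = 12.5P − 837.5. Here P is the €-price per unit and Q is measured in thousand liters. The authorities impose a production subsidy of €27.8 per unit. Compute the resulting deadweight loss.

In inverse form: demand P = 171.2 − 0.01Q, supply P = 67 + 0.08Q.
Competitive equilibrium: 171.2 − 0.01Q = 67 + 0.08Q → Q* = 1157.7778, P* = 159.6222.
The subsidy lowers effective supply by 27.8: P = 39.2 + 0.08Q.
New quantity: 171.2 − 0.01Q = 39.2 + 0.08Q → Q' = 1466.6667.
Overproduction ΔQ = 1466.6667 − 1157.7778 = 308.8889; wedge = subsidy = 27.8.
The triangle = ½ × 308.8889 × 27.8 = €4293.56 thousand.

€4293.56 thousand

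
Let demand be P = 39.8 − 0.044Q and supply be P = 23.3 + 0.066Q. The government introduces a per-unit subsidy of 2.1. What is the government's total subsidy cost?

Competitive equilibrium: 39.8 − 0.044Q = 23.3 + 0.066Q → Q* = 150, P* = 33.2.
The subsidy lowers effective supply by 2.1: P = 21.2 + 0.066Q.
New quantity: 39.8 − 0.044Q = 21.2 + 0.066Q → Q' = 169.0909.
Total subsidy cost = 2.1 × 169.0909 = 355.09.

355.09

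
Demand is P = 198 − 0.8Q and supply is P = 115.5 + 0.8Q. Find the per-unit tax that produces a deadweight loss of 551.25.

Competitive equilibrium: 198 − 0.8Q = 115.5 + 0.8Q → Q* = 51.5625, P* = 156.75.
A tax t gives ΔQ = t/1.6 and wedge t, so DWL = t²/3.2.
t²/3.2 = 551.25 → t² = 1764 → t = 42.

42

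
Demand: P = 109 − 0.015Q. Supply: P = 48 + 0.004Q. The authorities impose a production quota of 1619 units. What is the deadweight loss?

Competitive equilibrium: 109 − 0.015Q = 48 + 0.004Q → Q* = 3210.5263, P* = 60.8421.
At Q = 1619: demand price = 109 − 0.015·1619 = 84.715; supply price = 48 + 0.004·1619 = 54.476.
ΔQ = 3210.5263 − 1619 = 1591.5263; wedge = 84.715 − 54.476 = 30.239.
Welfare loss = ½ × 1591.5263 × 30.239 = 24063.08.

24063.08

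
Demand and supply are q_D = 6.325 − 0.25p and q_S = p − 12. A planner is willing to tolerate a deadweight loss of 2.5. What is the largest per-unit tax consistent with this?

In inverse form: demand p = 25.3 − 4q, supply p = 12 + q.
Competitive equilibrium: 25.3 − 4q = 12 + q → q* = 2.66, p* = 14.66.
A tax t gives Δq = t/5 and wedge t, so DWL = t²/10.
t²/10 = 2.5 → t² = 25 → t = 5.

5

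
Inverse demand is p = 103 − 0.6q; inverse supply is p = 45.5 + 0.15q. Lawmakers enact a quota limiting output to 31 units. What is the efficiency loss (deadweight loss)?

Competitive equilibrium: 103 − 0.6q = 45.5 + 0.15q → q* = 76.6667, p* = 57.
At q = 31: demand price = 103 − 0.6·31 = 84.4; supply price = 45.5 + 0.15·31 = 50.15.
Δq = 76.6667 − 31 = 45.6667; wedge = 84.4 − 50.15 = 34.25.
Deadweight loss = ½ × 45.6667 × 34.25 = 782.04.

782.04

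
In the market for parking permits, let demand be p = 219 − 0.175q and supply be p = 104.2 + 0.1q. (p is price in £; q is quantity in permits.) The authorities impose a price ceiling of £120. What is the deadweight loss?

Competitive equilibrium: 219 − 0.175q = 104.2 + 0.1q → q* = 417.4545, p* = 145.9455.
At the ceiling p = 120, quantity supplied = (120 − 104.2)/0.1 = 158.
Willingness to pay at q' = 158: 219 − 0.175·158 = 191.35.
Δq = 417.4545 − 158 = 259.4545; wedge = 191.35 − 120 = 71.35.
The triangle = ½ × 259.4545 × 71.35 = £9256.04.

£9256.04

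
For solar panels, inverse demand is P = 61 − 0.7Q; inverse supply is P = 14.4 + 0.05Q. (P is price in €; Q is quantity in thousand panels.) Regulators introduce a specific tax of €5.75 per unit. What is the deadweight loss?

Competitive equilibrium: 61 − 0.7Q = 14.4 + 0.05Q → Q* = 62.1333, P* = 17.5067.
With the tax, the buyer price exceeds the seller price by 5.75: (61 − 0.7Q) − (14.4 + 0.05Q) = 5.75 → Q' = 54.4667.
ΔQ = 62.1333 − 54.4667 = 7.6666; the wedge equals the tax, 5.75.
Deadweight loss = ½ × 7.6666 × 5.75 = €22.04 thousand.

€22.04 thousand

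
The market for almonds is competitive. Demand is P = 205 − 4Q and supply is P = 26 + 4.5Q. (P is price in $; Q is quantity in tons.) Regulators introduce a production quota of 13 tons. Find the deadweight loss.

Competitive equilibrium: 205 − 4Q = 26 + 4.5Q → Q* = 21.0588, P* = 120.7647.
At Q = 13: demand price = 205 − 4·13 = 153; supply price = 26 + 4.5·13 = 84.5.
ΔQ = 21.0588 − 13 = 8.0588; wedge = 153 − 84.5 = 68.5.
The triangle = ½ × 8.0588 × 68.5 = $276.01.

$276.01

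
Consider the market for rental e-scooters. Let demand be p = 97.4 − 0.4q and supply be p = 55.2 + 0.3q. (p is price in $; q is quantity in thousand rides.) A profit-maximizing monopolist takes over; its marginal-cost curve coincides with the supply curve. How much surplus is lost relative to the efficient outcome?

Competitive equilibrium: 97.4 − 0.4q = 55.2 + 0.3q → q* = 60.2857, p* = 73.2857.
Marginal revenue: MR = 97.4 − 0.8q. Set MR = MC: 97.4 − 0.8q = 55.2 + 0.3q → q_m = 38.3636.
Price p_m = 97.4 − 0.4·38.3636 = 82.0546; MC(q_m) = 55.2 + 0.3·38.3636 = 66.7091.
Competitive q* = 60.2857, so Δq = 21.9221; wedge = 82.0546 − 66.7091 = 15.3455.
Welfare loss = ½ × 21.9221 × 15.3455 = $168.20 thousand.

$168.20 thousand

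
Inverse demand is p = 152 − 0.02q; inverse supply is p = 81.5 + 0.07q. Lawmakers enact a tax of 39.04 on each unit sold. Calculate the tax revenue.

13646.65

Competitive equilibrium: 152 − 0.02q = 81.5 + 0.07q → q* = 783.3333, p* = 136.3333.
With the tax, the buyer price exceeds the seller price by 39.04: (152 − 0.02q) − (81.5 + 0.07q) = 39.04 → q' = 349.5556.
Tax revenue = 39.04 × 349.5556 = 13646.65.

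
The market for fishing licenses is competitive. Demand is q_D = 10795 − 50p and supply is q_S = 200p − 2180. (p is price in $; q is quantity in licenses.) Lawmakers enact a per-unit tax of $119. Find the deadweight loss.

$283220

In inverse form: demand p = 215.9 − 0.02q, supply p = 10.9 + 0.005q.
Competitive equilibrium: 215.9 − 0.02q = 10.9 + 0.005q → q* = 8200, p* = 51.9.
With the tax, the buyer price exceeds the seller price by 119: (215.9 − 0.02q) − (10.9 + 0.005q) = 119 → q' = 3440.
Δq = 8200 − 3440 = 4760; the wedge equals the tax, 119.
Deadweight loss = ½ × 4760 × 119 = $283220.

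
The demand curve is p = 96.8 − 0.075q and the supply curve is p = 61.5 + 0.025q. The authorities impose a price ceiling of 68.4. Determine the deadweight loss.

Competitive equilibrium: 96.8 − 0.075q = 61.5 + 0.025q → q* = 353, p* = 70.325.
At the ceiling p = 68.4, quantity supplied = (68.4 − 61.5)/0.025 = 276.
Willingness to pay at q' = 276: 96.8 − 0.075·276 = 76.1.
Δq = 353 − 276 = 77; wedge = 76.1 − 68.4 = 7.7.
Deadweight loss = ½ × 77 × 7.7 = 296.45.

296.45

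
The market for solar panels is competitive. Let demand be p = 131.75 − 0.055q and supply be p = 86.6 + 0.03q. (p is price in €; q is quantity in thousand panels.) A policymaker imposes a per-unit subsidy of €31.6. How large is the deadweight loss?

Competitive equilibrium: 131.75 − 0.055q = 86.6 + 0.03q → q* = 531.1765, p* = 102.5353.
The subsidy lowers effective supply by 31.6: p = 55 + 0.03q.
New quantity: 131.75 − 0.055q = 55 + 0.03q → q' = 902.9412.
Overproduction Δq = 902.9412 − 531.1765 = 371.7647; wedge = subsidy = 31.6.
The triangle = ½ × 371.7647 × 31.6 = €5873.88 thousand.

€5873.88 thousand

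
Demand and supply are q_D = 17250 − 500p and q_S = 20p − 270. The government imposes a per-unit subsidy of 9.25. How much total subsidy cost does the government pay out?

5381.01

In inverse form: demand p = 34.5 − 0.002q, supply p = 13.5 + 0.05q.
Competitive equilibrium: 34.5 − 0.002q = 13.5 + 0.05q → q* = 403.8462, p* = 33.6923.
The subsidy lowers effective supply by 9.25: p = 4.25 + 0.05q.
New quantity: 34.5 − 0.002q = 4.25 + 0.05q → q' = 581.7308.
Total subsidy cost = 9.25 × 581.7308 = 5381.01.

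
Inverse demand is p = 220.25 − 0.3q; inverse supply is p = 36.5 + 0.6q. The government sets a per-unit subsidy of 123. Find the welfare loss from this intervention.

8405

Competitive equilibrium: 220.25 − 0.3q = 36.5 + 0.6q → q* = 204.1667, p* = 159.
The subsidy lowers effective supply by 123: p = 0.6q − 86.5.
New quantity: 220.25 − 0.3q = 0.6q − 86.5 → q' = 340.8333.
Overproduction Δq = 340.8333 − 204.1667 = 136.6666; wedge = subsidy = 123.
DWL = ½ × 136.6666 × 123 = 8405.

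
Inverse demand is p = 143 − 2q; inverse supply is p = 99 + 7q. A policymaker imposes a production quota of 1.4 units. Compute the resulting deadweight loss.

54.78

Competitive equilibrium: 143 − 2q = 99 + 7q → q* = 4.8889, p* = 133.2222.
At q = 1.4: demand price = 143 − 2·1.4 = 140.2; supply price = 99 + 7·1.4 = 108.8.
Δq = 4.8889 − 1.4 = 3.4889; wedge = 140.2 − 108.8 = 31.4.
DWL = ½ × 3.4889 × 31.4 = 54.78.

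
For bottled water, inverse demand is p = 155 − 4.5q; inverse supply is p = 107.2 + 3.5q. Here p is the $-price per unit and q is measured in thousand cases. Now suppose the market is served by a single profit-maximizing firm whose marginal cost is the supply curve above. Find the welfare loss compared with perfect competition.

Competitive equilibrium: 155 − 4.5q = 107.2 + 3.5q → q* = 5.975, p* = 128.1125.
Marginal revenue: MR = 155 − 9q. Set MR = MC: 155 − 9q = 107.2 + 3.5q → q_m = 3.824.
Price p_m = 155 − 4.5·3.824 = 137.792; MC(q_m) = 107.2 + 3.5·3.824 = 120.584.
Competitive q* = 5.975, so Δq = 2.151; wedge = 137.792 − 120.584 = 17.208.
DWL = ½ × 2.151 × 17.208 = $18.51 thousand.

$18.51 thousand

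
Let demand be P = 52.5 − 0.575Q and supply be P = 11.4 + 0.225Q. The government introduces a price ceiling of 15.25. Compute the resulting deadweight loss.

469.61

Competitive equilibrium: 52.5 − 0.575Q = 11.4 + 0.225Q → Q* = 51.375, P* = 22.9594.
At the ceiling P = 15.25, quantity supplied = (15.25 − 11.4)/0.225 = 17.1111.
Willingness to pay at Q' = 17.1111: 52.5 − 0.575·17.1111 = 42.6611.
ΔQ = 51.375 − 17.1111 = 34.2639; wedge = 42.6611 − 15.25 = 27.4111.
Deadweight loss = ½ × 34.2639 × 27.4111 = 469.61.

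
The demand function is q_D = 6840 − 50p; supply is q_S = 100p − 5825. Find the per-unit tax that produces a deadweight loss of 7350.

In inverse form: demand p = 136.8 − 0.02q, supply p = 58.25 + 0.01q.
Competitive equilibrium: 136.8 − 0.02q = 58.25 + 0.01q → q* = 2618.3333, p* = 84.4333.
A tax t gives Δq = t/0.03 and wedge t, so DWL = t²/0.06.
t²/0.06 = 7350 → t² = 441 → t = 21.

21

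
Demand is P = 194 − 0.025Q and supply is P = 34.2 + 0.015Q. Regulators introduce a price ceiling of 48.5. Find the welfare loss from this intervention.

Competitive equilibrium: 194 − 0.025Q = 34.2 + 0.015Q → Q* = 3995, P* = 94.125.
At the ceiling P = 48.5, quantity supplied = (48.5 − 34.2)/0.015 = 953.333333.
Willingness to pay at Q' = 953.333333: 194 − 0.025·953.333333 = 170.166667.
ΔQ = 3995 − 953.333333 = 3041.666667; wedge = 170.166667 − 48.5 = 121.666667.
Deadweight loss = ½ × 3041.666667 × 121.666667 = 185034.72.

185034.72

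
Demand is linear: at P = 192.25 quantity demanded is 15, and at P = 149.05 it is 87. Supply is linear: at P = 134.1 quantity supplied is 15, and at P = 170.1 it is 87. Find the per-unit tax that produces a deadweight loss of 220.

Demand slope = (149.05 − 192.25)/(87 − 15) = −0.6, so P = 201.25 − 0.6Q.
Supply slope = (170.1 − 134.1)/(87 − 15) = 0.5, so P = 126.6 + 0.5Q.
Competitive equilibrium: 201.25 − 0.6Q = 126.6 + 0.5Q → Q* = 67.8636, P* = 160.5318.
A tax t gives ΔQ = t/1.1 and wedge t, so DWL = t²/2.2.
t²/2.2 = 220 → t² = 484 → t = 22.

22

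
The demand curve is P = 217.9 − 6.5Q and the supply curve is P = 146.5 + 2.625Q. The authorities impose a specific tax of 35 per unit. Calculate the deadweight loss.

67.12

Competitive equilibrium: 217.9 − 6.5Q = 146.5 + 2.625Q → Q* = 7.8247, P* = 167.0397.
With the tax, the buyer price exceeds the seller price by 35: (217.9 − 6.5Q) − (146.5 + 2.625Q) = 35 → Q' = 3.989.
ΔQ = 7.8247 − 3.989 = 3.8357; the wedge equals the tax, 35.
Deadweight loss = ½ × 3.8357 × 35 = 67.12.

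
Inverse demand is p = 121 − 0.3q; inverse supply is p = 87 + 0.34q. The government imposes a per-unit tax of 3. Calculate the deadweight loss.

Competitive equilibrium: 121 − 0.3q = 87 + 0.34q → q* = 53.125, p* = 105.0625.
With the tax, the buyer price exceeds the seller price by 3: (121 − 0.3q) − (87 + 0.34q) = 3 → q' = 48.4375.
Δq = 53.125 − 48.4375 = 4.6875; the wedge equals the tax, 3.
Welfare loss = ½ × 4.6875 × 3 = 7.03.

7.03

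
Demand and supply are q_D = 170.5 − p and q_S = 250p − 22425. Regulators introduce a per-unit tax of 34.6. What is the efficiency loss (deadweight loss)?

In inverse form: demand p = 170.5 − q, supply p = 89.7 + 0.004q.
Competitive equilibrium: 170.5 − q = 89.7 + 0.004q → q* = 80.4781, p* = 90.0219.
With the tax, the buyer price exceeds the seller price by 34.6: (170.5 − q) − (89.7 + 0.004q) = 34.6 → q' = 46.0159.
Δq = 80.4781 − 46.0159 = 34.4622; the wedge equals the tax, 34.6.
Welfare loss = ½ × 34.4622 × 34.6 = 596.20.

596.20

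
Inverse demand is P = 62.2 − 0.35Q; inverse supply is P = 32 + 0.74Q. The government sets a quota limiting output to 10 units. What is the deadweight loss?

170.87

Competitive equilibrium: 62.2 − 0.35Q = 32 + 0.74Q → Q* = 27.7064, P* = 52.5028.
At Q = 10: demand price = 62.2 − 0.35·10 = 58.7; supply price = 32 + 0.74·10 = 39.4.
ΔQ = 27.7064 − 10 = 17.7064; wedge = 58.7 − 39.4 = 19.3.
DWL = ½ × 17.7064 × 19.3 = 170.87.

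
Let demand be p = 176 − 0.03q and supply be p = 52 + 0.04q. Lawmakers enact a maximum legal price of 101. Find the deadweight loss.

Competitive equilibrium: 176 − 0.03q = 52 + 0.04q → q* = 1771.4286, p* = 122.8571.
At the ceiling p = 101, quantity supplied = (101 − 52)/0.04 = 1225.
Willingness to pay at q' = 1225: 176 − 0.03·1225 = 139.25.
Δq = 1771.4286 − 1225 = 546.4286; wedge = 139.25 − 101 = 38.25.
Welfare loss = ½ × 546.4286 × 38.25 = 10450.45.

10450.45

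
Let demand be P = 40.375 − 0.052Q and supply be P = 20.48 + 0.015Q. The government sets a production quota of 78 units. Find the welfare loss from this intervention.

Competitive equilibrium: 40.375 − 0.052Q = 20.48 + 0.015Q → Q* = 296.9403, P* = 24.9341.
At Q = 78: demand price = 40.375 − 0.052·78 = 36.319; supply price = 20.48 + 0.015·78 = 21.65.
ΔQ = 296.9403 − 78 = 218.9403; wedge = 36.319 − 21.65 = 14.669.
The triangle = ½ × 218.9403 × 14.669 = 1605.82.

1605.82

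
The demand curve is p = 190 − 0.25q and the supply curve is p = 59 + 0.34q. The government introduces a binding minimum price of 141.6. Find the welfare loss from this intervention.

Competitive equilibrium: 190 − 0.25q = 59 + 0.34q → q* = 222.0339, p* = 134.4915.
At the floor p = 141.6, quantity demanded = (190 − 141.6)/0.25 = 193.6.
Sellers' marginal cost at q' = 193.6: 59 + 0.34·193.6 = 124.824.
Δq = 222.0339 − 193.6 = 28.4339; wedge = 141.6 − 124.824 = 16.776.
DWL = ½ × 28.4339 × 16.776 = 238.50.

238.50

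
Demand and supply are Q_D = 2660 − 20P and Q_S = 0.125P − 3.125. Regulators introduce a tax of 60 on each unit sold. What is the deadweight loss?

In inverse form: demand P = 133 − 0.05Q, supply P = 25 + 8Q.
Competitive equilibrium: 133 − 0.05Q = 25 + 8Q → Q* = 13.4161, P* = 132.3292.
With the tax, the buyer price exceeds the seller price by 60: (133 − 0.05Q) − (25 + 8Q) = 60 → Q' = 5.9627.
ΔQ = 13.4161 − 5.9627 = 7.4534; the wedge equals the tax, 60.
The triangle = ½ × 7.4534 × 60 = 223.60.

223.60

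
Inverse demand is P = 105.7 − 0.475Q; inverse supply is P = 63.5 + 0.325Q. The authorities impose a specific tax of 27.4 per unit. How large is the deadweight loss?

Competitive equilibrium: 105.7 − 0.475Q = 63.5 + 0.325Q → Q* = 52.75, P* = 80.6438.
With the tax, the buyer price exceeds the seller price by 27.4: (105.7 − 0.475Q) − (63.5 + 0.325Q) = 27.4 → Q' = 18.5.
ΔQ = 52.75 − 18.5 = 34.25; the wedge equals the tax, 27.4.
The triangle = ½ × 34.25 × 27.4 = 469.225.

469.225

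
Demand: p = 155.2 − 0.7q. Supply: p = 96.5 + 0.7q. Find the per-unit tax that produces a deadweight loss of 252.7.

Competitive equilibrium: 155.2 − 0.7q = 96.5 + 0.7q → q* = 41.9286, p* = 125.85.
A tax t gives Δq = t/1.4 and wedge t, so DWL = t²/2.8.
t²/2.8 = 252.7 → t² = 707.56 → t = 26.6.

26.6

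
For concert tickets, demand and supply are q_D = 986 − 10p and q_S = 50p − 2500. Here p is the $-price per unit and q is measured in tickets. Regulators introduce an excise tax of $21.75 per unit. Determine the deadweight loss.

$1971.09

In inverse form: demand p = 98.6 − 0.1q, supply p = 50 + 0.02q.
Competitive equilibrium: 98.6 − 0.1q = 50 + 0.02q → q* = 405, p* = 58.1.
With the tax, the buyer price exceeds the seller price by 21.75: (98.6 − 0.1q) − (50 + 0.02q) = 21.75 → q' = 223.75.
Δq = 405 − 223.75 = 181.25; the wedge equals the tax, 21.75.
Welfare loss = ½ × 181.25 × 21.75 = $1971.09.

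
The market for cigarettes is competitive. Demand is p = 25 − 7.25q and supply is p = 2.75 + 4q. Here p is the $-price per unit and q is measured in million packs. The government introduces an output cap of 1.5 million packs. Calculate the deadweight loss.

Competitive equilibrium: 25 − 7.25q = 2.75 + 4q → q* = 1.9778, p* = 10.6611.
At q = 1.5: demand price = 25 − 7.25·1.5 = 14.125; supply price = 2.75 + 4·1.5 = 8.75.
Δq = 1.9778 − 1.5 = 0.4778; wedge = 14.125 − 8.75 = 5.375.
Deadweight loss = ½ × 0.4778 × 5.375 = $1.28 million.

$1.28 million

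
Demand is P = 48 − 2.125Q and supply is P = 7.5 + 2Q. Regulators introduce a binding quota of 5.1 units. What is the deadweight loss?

Competitive equilibrium: 48 − 2.125Q = 7.5 + 2Q → Q* = 9.8182, P* = 27.1364.
At Q = 5.1: demand price = 48 − 2.125·5.1 = 37.1625; supply price = 7.5 + 2·5.1 = 17.7.
ΔQ = 9.8182 − 5.1 = 4.7182; wedge = 37.1625 − 17.7 = 19.4625.
The triangle = ½ × 4.7182 × 19.4625 = 45.91.

45.91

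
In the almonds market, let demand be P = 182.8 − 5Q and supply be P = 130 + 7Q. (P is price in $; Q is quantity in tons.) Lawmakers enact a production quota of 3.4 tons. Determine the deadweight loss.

Competitive equilibrium: 182.8 − 5Q = 130 + 7Q → Q* = 4.4, P* = 160.8.
At Q = 3.4: demand price = 182.8 − 5·3.4 = 165.8; supply price = 130 + 7·3.4 = 153.8.
ΔQ = 4.4 − 3.4 = 1; wedge = 165.8 − 153.8 = 12.
DWL = ½ × 1 × 12 = $6.

$6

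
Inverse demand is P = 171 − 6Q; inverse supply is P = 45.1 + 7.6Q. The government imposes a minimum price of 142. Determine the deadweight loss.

Competitive equilibrium: 171 − 6Q = 45.1 + 7.6Q → Q* = 9.2574, P* = 115.4559.
At the floor P = 142, quantity demanded = (171 − 142)/6 = 4.8333.
Sellers' marginal cost at Q' = 4.8333: 45.1 + 7.6·4.8333 = 81.8331.
ΔQ = 9.2574 − 4.8333 = 4.4241; wedge = 142 − 81.8331 = 60.1669.
Deadweight loss = ½ × 4.4241 × 60.1669 = 133.09.

133.09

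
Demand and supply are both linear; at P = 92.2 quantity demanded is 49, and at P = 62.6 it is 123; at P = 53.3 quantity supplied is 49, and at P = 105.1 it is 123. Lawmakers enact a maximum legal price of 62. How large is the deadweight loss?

Demand slope = (62.6 − 92.2)/(123 − 49) = −0.4, so P = 111.8 − 0.4Q.
Supply slope = (105.1 − 53.3)/(123 − 49) = 0.7, so P = 19 + 0.7Q.
Competitive equilibrium: 111.8 − 0.4Q = 19 + 0.7Q → Q* = 84.3636, P* = 78.0545.
At the ceiling P = 62, quantity supplied = (62 − 19)/0.7 = 61.4286.
Willingness to pay at Q' = 61.4286: 111.8 − 0.4·61.4286 = 87.2286.
ΔQ = 84.3636 − 61.4286 = 22.935; wedge = 87.2286 − 62 = 25.2286.
The triangle = ½ × 22.935 × 25.2286 = 289.31.

289.31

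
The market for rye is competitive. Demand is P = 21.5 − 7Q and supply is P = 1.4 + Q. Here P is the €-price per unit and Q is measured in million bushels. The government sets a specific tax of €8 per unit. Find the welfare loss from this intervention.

€4 million

Competitive equilibrium: 21.5 − 7Q = 1.4 + Q → Q* = 2.5125, P* = 3.9125.
With the tax, the buyer price exceeds the seller price by 8: (21.5 − 7Q) − (1.4 + Q) = 8 → Q' = 1.5125.
ΔQ = 2.5125 − 1.5125 = 1; the wedge equals the tax, 8.
The triangle = ½ × 1 × 8 = €4 million.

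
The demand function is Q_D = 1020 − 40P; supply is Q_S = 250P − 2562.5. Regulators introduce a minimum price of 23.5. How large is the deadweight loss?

In inverse form: demand P = 25.5 − 0.025Q, supply P = 10.25 + 0.004Q.
Competitive equilibrium: 25.5 − 0.025Q = 10.25 + 0.004Q → Q* = 525.8621, P* = 12.3534.
At the floor P = 23.5, quantity demanded = (25.5 − 23.5)/0.025 = 80.
Sellers' marginal cost at Q' = 80: 10.25 + 0.004·80 = 10.57.
ΔQ = 525.8621 − 80 = 445.8621; wedge = 23.5 − 10.57 = 12.93.
The triangle = ½ × 445.8621 × 12.93 = 2882.50.

2882.50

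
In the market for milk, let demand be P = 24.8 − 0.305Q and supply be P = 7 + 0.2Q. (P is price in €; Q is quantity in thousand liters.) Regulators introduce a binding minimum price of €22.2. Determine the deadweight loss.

Competitive equilibrium: 24.8 − 0.305Q = 7 + 0.2Q → Q* = 35.2475, P* = 14.0495.
At the floor P = 22.2, quantity demanded = (24.8 − 22.2)/0.305 = 8.5246.
Sellers' marginal cost at Q' = 8.5246: 7 + 0.2·8.5246 = 8.7049.
ΔQ = 35.2475 − 8.5246 = 26.7229; wedge = 22.2 − 8.7049 = 13.4951.
DWL = ½ × 26.7229 × 13.4951 = €180.31 thousand.

€180.31 thousand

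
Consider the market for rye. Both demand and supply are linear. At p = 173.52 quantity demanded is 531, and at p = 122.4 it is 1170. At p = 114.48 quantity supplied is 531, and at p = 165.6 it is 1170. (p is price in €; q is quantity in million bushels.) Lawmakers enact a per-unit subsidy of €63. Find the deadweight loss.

€12403.125 million

Demand slope = (122.4 − 173.52)/(1170 − 531) = −0.08, so p = 216 − 0.08q.
Supply slope = (165.6 − 114.48)/(1170 − 531) = 0.08, so p = 72 + 0.08q.
Competitive equilibrium: 216 − 0.08q = 72 + 0.08q → q* = 900, p* = 144.
The subsidy lowers effective supply by 63: p = 9 + 0.08q.
New quantity: 216 − 0.08q = 9 + 0.08q → q' = 1293.75.
Overproduction Δq = 1293.75 − 900 = 393.75; wedge = subsidy = 63.
Deadweight loss = ½ × 393.75 × 63 = €12403.125 million.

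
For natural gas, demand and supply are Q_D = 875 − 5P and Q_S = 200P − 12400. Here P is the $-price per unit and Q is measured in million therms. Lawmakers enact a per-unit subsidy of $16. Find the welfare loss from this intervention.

$624.39 million

In inverse form: demand P = 175 − 0.2Q, supply P = 62 + 0.005Q.
Competitive equilibrium: 175 − 0.2Q = 62 + 0.005Q → Q* = 551.2195, P* = 64.7561.
The subsidy lowers effective supply by 16: P = 46 + 0.005Q.
New quantity: 175 − 0.2Q = 46 + 0.005Q → Q' = 629.2683.
Overproduction ΔQ = 629.2683 − 551.2195 = 78.0488; wedge = subsidy = 16.
The triangle = ½ × 78.0488 × 16 = $624.39 million.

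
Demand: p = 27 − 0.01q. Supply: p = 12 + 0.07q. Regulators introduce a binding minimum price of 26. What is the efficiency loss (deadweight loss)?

306.25

Competitive equilibrium: 27 − 0.01q = 12 + 0.07q → q* = 187.5, p* = 25.125.
At the floor p = 26, quantity demanded = (27 − 26)/0.01 = 100.
Sellers' marginal cost at q' = 100: 12 + 0.07·100 = 19.
Δq = 187.5 − 100 = 87.5; wedge = 26 − 19 = 7.
Welfare loss = ½ × 87.5 × 7 = 306.25.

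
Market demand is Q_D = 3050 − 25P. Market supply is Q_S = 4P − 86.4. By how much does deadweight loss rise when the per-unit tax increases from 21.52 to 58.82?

In inverse form: demand P = 122 − 0.04Q, supply P = 21.6 + 0.25Q.
Competitive equilibrium: 122 − 0.04Q = 21.6 + 0.25Q → Q* = 346.2069, P* = 108.1517.
For a per-unit tax t: ΔQ = t/0.29, so DWL = ½·t·(t/0.29) = t²/0.58.
At t = 21.52: DWL = 798.466. At t = 58.82: DWL = 5965.159.
Increase = 5965.159 − 798.466 = 5166.69.

5166.69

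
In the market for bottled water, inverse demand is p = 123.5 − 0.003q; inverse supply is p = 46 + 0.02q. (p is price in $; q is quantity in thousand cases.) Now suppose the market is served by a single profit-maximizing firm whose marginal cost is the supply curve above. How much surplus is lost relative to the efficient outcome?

$1738.37 thousand

Competitive equilibrium: 123.5 − 0.003q = 46 + 0.02q → q* = 3369.5652, p* = 113.3913.
Marginal revenue: MR = 123.5 − 0.006q. Set MR = MC: 123.5 − 0.006q = 46 + 0.02q → q_m = 2980.7692.
Price p_m = 123.5 − 0.003·2980.7692 = 114.5577; MC(q_m) = 46 + 0.02·2980.7692 = 105.6154.
Competitive q* = 3369.5652, so Δq = 388.796; wedge = 114.5577 − 105.6154 = 8.9423.
DWL = ½ × 388.796 × 8.9423 = $1738.37 thousand.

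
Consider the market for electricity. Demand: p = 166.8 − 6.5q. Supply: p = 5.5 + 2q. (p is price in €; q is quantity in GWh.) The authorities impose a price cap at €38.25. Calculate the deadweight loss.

€28.76

Competitive equilibrium: 166.8 − 6.5q = 5.5 + 2q → q* = 18.9765, p* = 43.4529.
At the ceiling p = 38.25, quantity supplied = (38.25 − 5.5)/2 = 16.375.
Willingness to pay at q' = 16.375: 166.8 − 6.5·16.375 = 60.3625.
Δq = 18.9765 − 16.375 = 2.6015; wedge = 60.3625 − 38.25 = 22.1125.
DWL = ½ × 2.6015 × 22.1125 = €28.76.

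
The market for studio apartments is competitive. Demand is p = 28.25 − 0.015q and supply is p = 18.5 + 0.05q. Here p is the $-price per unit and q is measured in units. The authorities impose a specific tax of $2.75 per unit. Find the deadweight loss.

$58.17

Competitive equilibrium: 28.25 − 0.015q = 18.5 + 0.05q → q* = 150, p* = 26.
With the tax, the buyer price exceeds the seller price by 2.75: (28.25 − 0.015q) − (18.5 + 0.05q) = 2.75 → q' = 107.6923.
Δq = 150 − 107.6923 = 42.3077; the wedge equals the tax, 2.75.
DWL = ½ × 42.3077 × 2.75 = $58.17.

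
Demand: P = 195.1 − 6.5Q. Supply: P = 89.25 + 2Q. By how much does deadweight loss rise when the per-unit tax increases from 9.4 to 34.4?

64.41

Competitive equilibrium: 195.1 − 6.5Q = 89.25 + 2Q → Q* = 12.4529, P* = 114.1559.
For a per-unit tax t: ΔQ = t/8.5, so DWL = ½·t·(t/8.5) = t²/17.
At t = 9.4: DWL = 5.198. At t = 34.4: DWL = 69.609.
Increase = 69.609 − 5.198 = 64.41.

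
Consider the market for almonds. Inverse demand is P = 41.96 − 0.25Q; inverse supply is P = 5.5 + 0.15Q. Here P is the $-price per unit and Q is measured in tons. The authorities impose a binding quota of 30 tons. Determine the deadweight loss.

$747.86

Competitive equilibrium: 41.96 − 0.25Q = 5.5 + 0.15Q → Q* = 91.15, P* = 19.1725.
At Q = 30: demand price = 41.96 − 0.25·30 = 34.46; supply price = 5.5 + 0.15·30 = 10.
ΔQ = 91.15 − 30 = 61.15; wedge = 34.46 − 10 = 24.46.
Welfare loss = ½ × 61.15 × 24.46 = $747.86.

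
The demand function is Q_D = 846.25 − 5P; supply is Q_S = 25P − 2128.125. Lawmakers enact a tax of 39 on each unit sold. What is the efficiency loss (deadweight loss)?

In inverse form: demand P = 169.25 − 0.2Q, supply P = 85.125 + 0.04Q.
Competitive equilibrium: 169.25 − 0.2Q = 85.125 + 0.04Q → Q* = 350.5208, P* = 99.1458.
With the tax, the buyer price exceeds the seller price by 39: (169.25 − 0.2Q) − (85.125 + 0.04Q) = 39 → Q' = 188.0208.
ΔQ = 350.5208 − 188.0208 = 162.5; the wedge equals the tax, 39.
Deadweight loss = ½ × 162.5 × 39 = 3168.75.

3168.75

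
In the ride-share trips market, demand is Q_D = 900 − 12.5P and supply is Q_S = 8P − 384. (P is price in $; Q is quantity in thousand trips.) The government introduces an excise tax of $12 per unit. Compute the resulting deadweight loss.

In inverse form: demand P = 72 − 0.08Q, supply P = 48 + 0.125Q.
Competitive equilibrium: 72 − 0.08Q = 48 + 0.125Q → Q* = 117.0732, P* = 62.6341.
With the tax, the buyer price exceeds the seller price by 12: (72 − 0.08Q) − (48 + 0.125Q) = 12 → Q' = 58.5366.
ΔQ = 117.0732 − 58.5366 = 58.5366; the wedge equals the tax, 12.
Deadweight loss = ½ × 58.5366 × 12 = $351.22 thousand.

$351.22 thousand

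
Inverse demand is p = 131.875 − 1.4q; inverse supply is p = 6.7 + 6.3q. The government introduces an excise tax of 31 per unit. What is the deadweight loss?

Competitive equilibrium: 131.875 − 1.4q = 6.7 + 6.3q → q* = 16.2565, p* = 109.1159.
With the tax, the buyer price exceeds the seller price by 31: (131.875 − 1.4q) − (6.7 + 6.3q) = 31 → q' = 12.2305.
Δq = 16.2565 − 12.2305 = 4.026; the wedge equals the tax, 31.
The triangle = ½ × 4.026 × 31 = 62.40.

62.40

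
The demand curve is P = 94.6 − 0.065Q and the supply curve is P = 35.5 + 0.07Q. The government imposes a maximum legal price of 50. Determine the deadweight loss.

Competitive equilibrium: 94.6 − 0.065Q = 35.5 + 0.07Q → Q* = 437.7778, P* = 66.1444.
At the ceiling P = 50, quantity supplied = (50 − 35.5)/0.07 = 207.1429.
Willingness to pay at Q' = 207.1429: 94.6 − 0.065·207.1429 = 81.1357.
ΔQ = 437.7778 − 207.1429 = 230.6349; wedge = 81.1357 − 50 = 31.1357.
Deadweight loss = ½ × 230.6349 × 31.1357 = 3590.49.

3590.49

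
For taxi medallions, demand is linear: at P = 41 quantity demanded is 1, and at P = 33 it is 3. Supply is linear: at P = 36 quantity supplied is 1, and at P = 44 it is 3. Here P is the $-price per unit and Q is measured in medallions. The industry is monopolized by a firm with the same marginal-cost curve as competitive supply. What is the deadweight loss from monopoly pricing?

Demand slope = (33 − 41)/(3 − 1) = −4, so P = 45 − 4Q.
Supply slope = (44 − 36)/(3 − 1) = 4, so P = 32 + 4Q.
Competitive equilibrium: 45 − 4Q = 32 + 4Q → Q* = 1.625, P* = 38.5.
Marginal revenue: MR = 45 − 8Q. Set MR = MC: 45 − 8Q = 32 + 4Q → Q_m = 1.0833.
Price P_m = 45 − 4·1.0833 = 40.6668; MC(Q_m) = 32 + 4·1.0833 = 36.3332.
Competitive Q* = 1.625, so ΔQ = 0.5417; wedge = 40.6668 − 36.3332 = 4.3336.
Deadweight loss = ½ × 0.5417 × 4.3336 = $1.17.

$1.17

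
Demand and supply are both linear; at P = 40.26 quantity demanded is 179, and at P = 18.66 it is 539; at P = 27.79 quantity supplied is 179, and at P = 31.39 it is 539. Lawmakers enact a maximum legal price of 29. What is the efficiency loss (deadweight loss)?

114.29

Demand slope = (18.66 − 40.26)/(539 − 179) = −0.06, so P = 51 − 0.06Q.
Supply slope = (31.39 − 27.79)/(539 − 179) = 0.01, so P = 26 + 0.01Q.
Competitive equilibrium: 51 − 0.06Q = 26 + 0.01Q → Q* = 357.1429, P* = 29.5714.
At the ceiling P = 29, quantity supplied = (29 − 26)/0.01 = 300.
Willingness to pay at Q' = 300: 51 − 0.06·300 = 33.
ΔQ = 357.1429 − 300 = 57.1429; wedge = 33 − 29 = 4.
Welfare loss = ½ × 57.1429 × 4 = 114.29.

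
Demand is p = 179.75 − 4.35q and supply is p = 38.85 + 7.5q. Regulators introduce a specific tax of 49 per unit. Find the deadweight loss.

Competitive equilibrium: 179.75 − 4.35q = 38.85 + 7.5q → q* = 11.8903, p* = 128.0272.
With the tax, the buyer price exceeds the seller price by 49: (179.75 − 4.35q) − (38.85 + 7.5q) = 49 → q' = 7.7553.
Δq = 11.8903 − 7.7553 = 4.135; the wedge equals the tax, 49.
Deadweight loss = ½ × 4.135 × 49 = 101.31.

101.31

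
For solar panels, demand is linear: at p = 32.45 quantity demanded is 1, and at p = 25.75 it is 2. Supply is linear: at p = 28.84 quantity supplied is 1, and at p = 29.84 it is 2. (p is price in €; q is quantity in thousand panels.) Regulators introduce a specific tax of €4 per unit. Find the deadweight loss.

Demand slope = (25.75 − 32.45)/(2 − 1) = −6.7, so p = 39.15 − 6.7q.
Supply slope = (29.84 − 28.84)/(2 − 1) = 1, so p = 27.84 + q.
Competitive equilibrium: 39.15 − 6.7q = 27.84 + q → q* = 1.4688, p* = 29.3088.
With the tax, the buyer price exceeds the seller price by 4: (39.15 − 6.7q) − (27.84 + q) = 4 → q' = 0.9494.
Δq = 1.4688 − 0.9494 = 0.5194; the wedge equals the tax, 4.
The triangle = ½ × 0.5194 × 4 = €1.04 thousand.

€1.04 thousand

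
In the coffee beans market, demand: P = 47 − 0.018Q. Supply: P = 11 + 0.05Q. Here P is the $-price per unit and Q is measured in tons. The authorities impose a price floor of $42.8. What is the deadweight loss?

$2980.52

Competitive equilibrium: 47 − 0.018Q = 11 + 0.05Q → Q* = 529.4118, P* = 37.4706.
At the floor P = 42.8, quantity demanded = (47 − 42.8)/0.018 = 233.3333.
Sellers' marginal cost at Q' = 233.3333: 11 + 0.05·233.3333 = 22.6667.
ΔQ = 529.4118 − 233.3333 = 296.0785; wedge = 42.8 − 22.6667 = 20.1333.
Deadweight loss = ½ × 296.0785 × 20.1333 = $2980.52.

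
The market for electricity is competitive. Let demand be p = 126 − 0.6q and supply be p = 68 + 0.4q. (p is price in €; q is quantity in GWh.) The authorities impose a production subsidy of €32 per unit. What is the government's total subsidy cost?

Competitive equilibrium: 126 − 0.6q = 68 + 0.4q → q* = 58, p* = 91.2.
The subsidy lowers effective supply by 32: p = 36 + 0.4q.
New quantity: 126 − 0.6q = 36 + 0.4q → q' = 90.
Total subsidy cost = 32 × 90 = €2880.

€2880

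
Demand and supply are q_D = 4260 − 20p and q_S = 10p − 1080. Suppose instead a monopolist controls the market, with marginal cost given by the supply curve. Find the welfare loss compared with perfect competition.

In inverse form: demand p = 213 − 0.05q, supply p = 108 + 0.1q.
Competitive equilibrium: 213 − 0.05q = 108 + 0.1q → q* = 700, p* = 178.
Marginal revenue: MR = 213 − 0.1q. Set MR = MC: 213 − 0.1q = 108 + 0.1q → q_m = 525.
Price p_m = 213 − 0.05·525 = 186.75; MC(q_m) = 108 + 0.1·525 = 160.5.
Competitive q* = 700, so Δq = 175; wedge = 186.75 − 160.5 = 26.25.
Deadweight loss = ½ × 175 × 26.25 = 2296.875.

2296.875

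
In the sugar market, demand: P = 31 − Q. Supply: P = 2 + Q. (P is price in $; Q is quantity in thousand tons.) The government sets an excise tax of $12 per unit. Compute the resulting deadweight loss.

$36 thousand

Competitive equilibrium: 31 − Q = 2 + Q → Q* = 14.5, P* = 16.5.
With the tax, the buyer price exceeds the seller price by 12: (31 − Q) − (2 + Q) = 12 → Q' = 8.5.
ΔQ = 14.5 − 8.5 = 6; the wedge equals the tax, 12.
The triangle = ½ × 6 × 12 = $36 thousand.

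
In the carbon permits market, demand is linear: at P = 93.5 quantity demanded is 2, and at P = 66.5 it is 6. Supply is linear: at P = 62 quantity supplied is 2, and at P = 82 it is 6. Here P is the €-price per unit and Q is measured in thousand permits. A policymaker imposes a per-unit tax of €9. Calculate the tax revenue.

€35.23 thousand

Demand slope = (66.5 − 93.5)/(6 − 2) = −6.75, so P = 107 − 6.75Q.
Supply slope = (82 − 62)/(6 − 2) = 5, so P = 52 + 5Q.
Competitive equilibrium: 107 − 6.75Q = 52 + 5Q → Q* = 4.6809, P* = 75.4043.
With the tax, the buyer price exceeds the seller price by 9: (107 − 6.75Q) − (52 + 5Q) = 9 → Q' = 3.9149.
Tax revenue = 9 × 3.9149 = €35.23 thousand.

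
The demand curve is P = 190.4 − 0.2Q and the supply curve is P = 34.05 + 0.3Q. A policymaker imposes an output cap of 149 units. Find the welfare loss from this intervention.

Competitive equilibrium: 190.4 − 0.2Q = 34.05 + 0.3Q → Q* = 312.7, P* = 127.86.
At Q = 149: demand price = 190.4 − 0.2·149 = 160.6; supply price = 34.05 + 0.3·149 = 78.75.
ΔQ = 312.7 − 149 = 163.7; wedge = 160.6 − 78.75 = 81.85.
The triangle = ½ × 163.7 × 81.85 = 6699.42.

6699.42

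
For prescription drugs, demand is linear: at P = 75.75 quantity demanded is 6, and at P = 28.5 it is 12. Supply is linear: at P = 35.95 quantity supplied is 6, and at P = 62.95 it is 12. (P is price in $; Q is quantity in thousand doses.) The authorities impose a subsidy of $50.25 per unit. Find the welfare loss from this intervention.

Demand slope = (28.5 − 75.75)/(12 − 6) = −7.875, so P = 123 − 7.875Q.
Supply slope = (62.95 − 35.95)/(12 − 6) = 4.5, so P = 8.95 + 4.5Q.
Competitive equilibrium: 123 − 7.875Q = 8.95 + 4.5Q → Q* = 9.2162, P* = 50.4227.
The subsidy lowers effective supply by 50.25: P = 4.5Q − 41.3.
New quantity: 123 − 7.875Q = 4.5Q − 41.3 → Q' = 13.2768.
Overproduction ΔQ = 13.2768 − 9.2162 = 4.0606; wedge = subsidy = 50.25.
DWL = ½ × 4.0606 × 50.25 = $102.02 thousand.

$102.02 thousand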